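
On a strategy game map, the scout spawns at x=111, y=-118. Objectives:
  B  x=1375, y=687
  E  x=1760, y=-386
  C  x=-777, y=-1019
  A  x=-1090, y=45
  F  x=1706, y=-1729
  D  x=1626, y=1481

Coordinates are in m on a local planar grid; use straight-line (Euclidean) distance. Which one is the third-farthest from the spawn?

E

Distance to each, sorted:
F: 2267.0 m
D: 2202.7 m
E: 1670.6 m
B: 1498.6 m
C: 1265.0 m
A: 1212.0 m
The third-farthest is E at 1670.6 m.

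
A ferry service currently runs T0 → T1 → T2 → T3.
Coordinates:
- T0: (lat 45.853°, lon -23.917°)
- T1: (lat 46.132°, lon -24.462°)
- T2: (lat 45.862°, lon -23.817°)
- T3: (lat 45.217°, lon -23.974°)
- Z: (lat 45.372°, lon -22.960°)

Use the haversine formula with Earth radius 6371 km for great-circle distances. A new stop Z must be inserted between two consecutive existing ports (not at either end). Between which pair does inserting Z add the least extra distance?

Added distance for inserting Z between each consecutive pair:
T0–T1: 183.3 km
T1–T2: 171.9 km
T2–T3: 94.5 km
Smallest added distance is 94.5 km, inserting between T2 and T3.

between T2 and T3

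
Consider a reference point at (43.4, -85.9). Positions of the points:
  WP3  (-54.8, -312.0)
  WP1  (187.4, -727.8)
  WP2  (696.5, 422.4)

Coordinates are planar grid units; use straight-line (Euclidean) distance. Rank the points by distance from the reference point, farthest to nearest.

WP2, WP1, WP3

Computing each straight-line distance from (43.4, -85.9):
WP2 (696.5, 422.4): 827.6
WP1 (187.4, -727.8): 657.9
WP3 (-54.8, -312.0): 246.5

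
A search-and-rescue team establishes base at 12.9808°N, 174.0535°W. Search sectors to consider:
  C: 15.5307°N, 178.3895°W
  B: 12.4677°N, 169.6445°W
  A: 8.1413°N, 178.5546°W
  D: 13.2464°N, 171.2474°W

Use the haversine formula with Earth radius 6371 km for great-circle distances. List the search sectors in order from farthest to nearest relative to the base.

Distance from the base at 12.9808°N, 174.0535°W to each:
A 8.1413°N, 178.5546°W: 729.0 km
C 15.5307°N, 178.3895°W: 546.5 km
B 12.4677°N, 169.6445°W: 481.6 km
D 13.2464°N, 171.2474°W: 305.3 km

A, C, B, D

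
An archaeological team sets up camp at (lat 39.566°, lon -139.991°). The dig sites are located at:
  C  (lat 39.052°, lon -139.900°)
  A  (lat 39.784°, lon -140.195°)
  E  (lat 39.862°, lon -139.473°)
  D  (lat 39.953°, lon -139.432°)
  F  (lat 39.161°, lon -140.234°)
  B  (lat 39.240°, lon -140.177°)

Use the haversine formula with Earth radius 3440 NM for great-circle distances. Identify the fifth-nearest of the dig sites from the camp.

C

Distances from the camp ((lat 39.566°, lon -139.991°)):
A: 16.1 NM
B: 21.4 NM
F: 26.8 NM
E: 29.8 NM
C: 31.1 NM
D: 34.7 NM
The fifth-nearest is C at 31.1 NM.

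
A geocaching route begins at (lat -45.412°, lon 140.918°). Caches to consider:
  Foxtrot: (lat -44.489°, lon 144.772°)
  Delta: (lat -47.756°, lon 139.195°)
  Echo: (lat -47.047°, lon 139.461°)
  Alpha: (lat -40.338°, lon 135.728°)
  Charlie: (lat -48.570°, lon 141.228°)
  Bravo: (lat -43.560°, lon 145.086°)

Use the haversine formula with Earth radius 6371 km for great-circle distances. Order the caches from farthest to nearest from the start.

Distance from the start at (lat -45.412°, lon 140.918°) to each:
Alpha (lat -40.338°, lon 135.728°): 704.8 km
Bravo (lat -43.560°, lon 145.086°): 389.5 km
Charlie (lat -48.570°, lon 141.228°): 351.9 km
Foxtrot (lat -44.489°, lon 144.772°): 320.1 km
Delta (lat -47.756°, lon 139.195°): 292.0 km
Echo (lat -47.047°, lon 139.461°): 213.6 km

Alpha, Bravo, Charlie, Foxtrot, Delta, Echo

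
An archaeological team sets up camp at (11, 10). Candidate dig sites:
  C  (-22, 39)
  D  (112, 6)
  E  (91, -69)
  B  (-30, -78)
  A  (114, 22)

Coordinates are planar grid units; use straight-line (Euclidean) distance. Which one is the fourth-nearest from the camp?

A

Distances from the camp ((11, 10)):
C: 43.9
B: 97.1
D: 101.1
A: 103.7
E: 112.4
The fourth-nearest is A at 103.7.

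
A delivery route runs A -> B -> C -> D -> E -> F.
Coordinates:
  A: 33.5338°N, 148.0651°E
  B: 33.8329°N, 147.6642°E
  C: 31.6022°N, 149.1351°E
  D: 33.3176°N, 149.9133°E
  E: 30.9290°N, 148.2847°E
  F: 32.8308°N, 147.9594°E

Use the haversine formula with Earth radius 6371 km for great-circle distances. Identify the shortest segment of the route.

Leg distances:
A→B: 49.8 km
B→C: 283.6 km
C→D: 204.2 km
D→E: 306.7 km
E→F: 213.7 km
The shortest leg is A–B at 49.8 km.

A–B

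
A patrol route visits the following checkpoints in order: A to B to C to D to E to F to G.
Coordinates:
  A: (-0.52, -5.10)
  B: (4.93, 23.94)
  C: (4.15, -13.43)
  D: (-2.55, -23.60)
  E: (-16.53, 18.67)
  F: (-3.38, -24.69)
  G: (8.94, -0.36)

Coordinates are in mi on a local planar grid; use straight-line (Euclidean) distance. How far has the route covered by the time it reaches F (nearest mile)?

169 mi

Leg distances:
A→B: 29.5 mi  (cumulative 29.5 mi)
B→C: 37.4 mi  (cumulative 66.9 mi)
C→D: 12.2 mi  (cumulative 79.1 mi)
D→E: 44.5 mi  (cumulative 123.6 mi)
E→F: 45.3 mi  (cumulative 168.9 mi)
Cumulative distance at F ≈ 169 mi.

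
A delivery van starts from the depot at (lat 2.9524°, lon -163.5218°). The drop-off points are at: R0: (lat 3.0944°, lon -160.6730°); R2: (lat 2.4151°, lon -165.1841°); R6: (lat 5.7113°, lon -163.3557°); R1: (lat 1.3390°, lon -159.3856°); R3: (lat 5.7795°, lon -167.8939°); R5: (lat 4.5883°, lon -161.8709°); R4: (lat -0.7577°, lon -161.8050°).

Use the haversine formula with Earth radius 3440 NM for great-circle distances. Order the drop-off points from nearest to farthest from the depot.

R2, R5, R6, R0, R4, R1, R3

Distance from the depot at (lat 2.9524°, lon -163.5218°) to each:
R2 (lat 2.4151°, lon -165.1841°): 104.8 NM
R5 (lat 4.5883°, lon -161.8709°): 139.4 NM
R6 (lat 5.7113°, lon -163.3557°): 165.9 NM
R0 (lat 3.0944°, lon -160.6730°): 171.0 NM
R4 (lat -0.7577°, lon -161.8050°): 245.4 NM
R1 (lat 1.3390°, lon -159.3856°): 266.4 NM
R3 (lat 5.7795°, lon -167.8939°): 311.9 NM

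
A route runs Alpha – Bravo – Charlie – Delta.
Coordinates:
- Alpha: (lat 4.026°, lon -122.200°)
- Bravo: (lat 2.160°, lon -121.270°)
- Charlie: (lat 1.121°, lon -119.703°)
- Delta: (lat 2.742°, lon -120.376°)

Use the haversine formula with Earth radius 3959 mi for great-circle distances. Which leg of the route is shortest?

Leg distances:
Alpha→Bravo: 144.0 mi
Bravo→Charlie: 129.9 mi
Charlie→Delta: 121.3 mi
The shortest leg is Charlie–Delta at 121.3 mi.

Charlie–Delta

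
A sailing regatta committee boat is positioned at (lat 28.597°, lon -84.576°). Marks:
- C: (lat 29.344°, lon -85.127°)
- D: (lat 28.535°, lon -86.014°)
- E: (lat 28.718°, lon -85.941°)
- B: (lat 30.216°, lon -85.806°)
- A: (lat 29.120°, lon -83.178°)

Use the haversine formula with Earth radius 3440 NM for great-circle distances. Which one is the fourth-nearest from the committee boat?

Distances from the committee boat ((lat 28.597°, lon -84.576°)):
C: 53.4 NM
E: 72.3 NM
D: 75.9 NM
A: 79.9 NM
B: 116.6 NM
The fourth-nearest is A at 79.9 NM.

A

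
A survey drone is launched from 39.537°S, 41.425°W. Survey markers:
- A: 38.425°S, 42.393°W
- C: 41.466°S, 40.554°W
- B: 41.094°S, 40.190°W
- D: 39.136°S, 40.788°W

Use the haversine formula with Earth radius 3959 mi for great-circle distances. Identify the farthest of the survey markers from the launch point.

Distances from the launch point (39.537°S, 41.425°W):
C: 140.9 mi
B: 125.7 mi
A: 92.8 mi
D: 43.9 mi
The farthest is C at 140.9 mi.

C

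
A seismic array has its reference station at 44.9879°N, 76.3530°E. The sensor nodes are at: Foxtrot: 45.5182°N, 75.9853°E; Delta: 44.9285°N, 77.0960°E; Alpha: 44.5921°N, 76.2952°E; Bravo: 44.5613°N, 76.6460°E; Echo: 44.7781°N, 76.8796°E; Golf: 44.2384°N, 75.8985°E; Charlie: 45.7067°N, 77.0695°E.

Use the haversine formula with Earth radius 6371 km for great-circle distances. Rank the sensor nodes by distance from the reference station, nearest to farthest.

Alpha, Echo, Bravo, Delta, Foxtrot, Golf, Charlie

Distances from the reference station:
Alpha 44.5921°N, 76.2952°E: 44.2 km
Echo 44.7781°N, 76.8796°E: 47.6 km
Bravo 44.5613°N, 76.6460°E: 52.8 km
Delta 44.9285°N, 77.0960°E: 58.8 km
Foxtrot 45.5182°N, 75.9853°E: 65.6 km
Golf 44.2384°N, 75.8985°E: 90.8 km
Charlie 45.7067°N, 77.0695°E: 97.6 km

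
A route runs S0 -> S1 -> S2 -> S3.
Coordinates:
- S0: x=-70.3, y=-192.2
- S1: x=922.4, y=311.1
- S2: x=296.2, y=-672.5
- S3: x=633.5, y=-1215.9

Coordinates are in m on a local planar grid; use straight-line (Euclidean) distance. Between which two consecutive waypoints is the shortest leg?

S2–S3

Leg distances:
S0→S1: 1113.0 m
S1→S2: 1166.0 m
S2→S3: 639.6 m
The shortest leg is S2–S3 at 639.6 m.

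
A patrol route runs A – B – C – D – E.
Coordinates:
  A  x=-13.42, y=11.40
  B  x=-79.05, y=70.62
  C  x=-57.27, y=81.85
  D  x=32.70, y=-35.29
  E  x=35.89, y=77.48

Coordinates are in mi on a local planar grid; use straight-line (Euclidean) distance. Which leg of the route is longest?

C–D

Leg distances:
A→B: 88.4 mi
B→C: 24.5 mi
C→D: 147.7 mi
D→E: 112.8 mi
The longest leg is C–D at 147.7 mi.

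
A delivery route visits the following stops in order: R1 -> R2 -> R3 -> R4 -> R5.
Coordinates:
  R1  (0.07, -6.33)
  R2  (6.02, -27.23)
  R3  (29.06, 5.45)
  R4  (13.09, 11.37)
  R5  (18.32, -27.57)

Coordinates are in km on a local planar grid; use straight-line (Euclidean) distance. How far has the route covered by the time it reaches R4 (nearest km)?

79 km

Leg distances:
R1→R2: 21.7 km  (cumulative 21.7 km)
R2→R3: 40.0 km  (cumulative 61.7 km)
R3→R4: 17.0 km  (cumulative 78.7 km)
Cumulative distance at R4 ≈ 79 km.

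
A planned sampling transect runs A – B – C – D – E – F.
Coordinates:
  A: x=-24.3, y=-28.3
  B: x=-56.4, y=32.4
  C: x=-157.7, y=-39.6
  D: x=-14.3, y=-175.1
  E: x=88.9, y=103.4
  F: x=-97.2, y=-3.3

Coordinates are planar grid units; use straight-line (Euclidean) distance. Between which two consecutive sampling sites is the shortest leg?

A–B

Leg distances:
A→B: 68.7
B→C: 124.3
C→D: 197.3
D→E: 297.0
E→F: 214.5
The shortest leg is A–B at 68.7.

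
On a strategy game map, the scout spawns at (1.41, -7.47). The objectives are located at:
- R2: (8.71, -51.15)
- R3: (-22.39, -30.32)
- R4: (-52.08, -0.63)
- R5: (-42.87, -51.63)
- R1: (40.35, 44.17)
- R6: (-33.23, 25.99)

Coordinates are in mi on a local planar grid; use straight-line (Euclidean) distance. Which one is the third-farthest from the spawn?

R4

Distance to each, sorted:
R1: 64.7 mi
R5: 62.5 mi
R4: 53.9 mi
R6: 48.2 mi
R2: 44.3 mi
R3: 33.0 mi
The third-farthest is R4 at 53.9 mi.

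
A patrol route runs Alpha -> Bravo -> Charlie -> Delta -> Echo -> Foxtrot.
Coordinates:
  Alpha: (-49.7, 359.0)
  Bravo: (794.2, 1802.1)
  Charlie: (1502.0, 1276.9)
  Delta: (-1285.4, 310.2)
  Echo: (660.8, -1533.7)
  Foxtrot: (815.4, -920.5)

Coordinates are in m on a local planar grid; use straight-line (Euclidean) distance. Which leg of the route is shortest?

Leg distances:
Alpha→Bravo: 1671.7 m
Bravo→Charlie: 881.4 m
Charlie→Delta: 2950.3 m
Delta→Echo: 2681.0 m
Echo→Foxtrot: 632.4 m
The shortest leg is Echo–Foxtrot at 632.4 m.

Echo–Foxtrot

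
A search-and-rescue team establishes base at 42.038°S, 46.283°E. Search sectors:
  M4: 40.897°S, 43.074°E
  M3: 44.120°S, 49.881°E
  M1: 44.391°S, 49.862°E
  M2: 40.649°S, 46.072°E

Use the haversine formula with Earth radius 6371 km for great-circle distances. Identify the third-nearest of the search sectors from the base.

M3

Distance to each, sorted:
M2: 155.5 km
M4: 295.9 km
M3: 372.8 km
M1: 390.5 km
The third-nearest is M3 at 372.8 km.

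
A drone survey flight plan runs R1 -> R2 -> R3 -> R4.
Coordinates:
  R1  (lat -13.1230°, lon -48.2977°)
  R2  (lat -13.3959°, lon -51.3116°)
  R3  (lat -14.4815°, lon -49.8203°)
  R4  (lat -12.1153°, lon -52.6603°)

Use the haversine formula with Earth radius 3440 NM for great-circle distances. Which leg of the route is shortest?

Leg distances:
R1→R2: 176.9 NM
R2→R3: 108.6 NM
R3→R4: 218.4 NM
The shortest leg is R2–R3 at 108.6 NM.

R2–R3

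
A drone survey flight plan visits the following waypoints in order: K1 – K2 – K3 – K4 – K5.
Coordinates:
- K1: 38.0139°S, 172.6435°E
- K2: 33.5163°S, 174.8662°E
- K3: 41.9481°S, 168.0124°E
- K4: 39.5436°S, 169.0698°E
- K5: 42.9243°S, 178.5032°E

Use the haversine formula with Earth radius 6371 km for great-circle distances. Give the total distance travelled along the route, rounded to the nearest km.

Leg distances:
K1→K2: 538.8 km  (cumulative 538.8 km)
K2→K3: 1113.7 km  (cumulative 1652.5 km)
K3→K4: 281.8 km  (cumulative 1934.3 km)
K4→K5: 873.1 km  (cumulative 2807.4 km)
Total route length ≈ 2807 km.

2807 km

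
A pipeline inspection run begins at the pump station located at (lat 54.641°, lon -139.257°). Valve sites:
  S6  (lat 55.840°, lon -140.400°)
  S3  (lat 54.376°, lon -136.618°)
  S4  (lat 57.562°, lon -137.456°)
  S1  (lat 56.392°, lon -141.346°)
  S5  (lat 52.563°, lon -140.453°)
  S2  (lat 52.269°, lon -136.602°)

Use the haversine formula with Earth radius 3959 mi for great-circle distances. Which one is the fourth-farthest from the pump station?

S1

Distances from the pump station ((lat 54.641°, lon -139.257°)):
S4: 213.4 mi
S2: 196.9 mi
S5: 151.7 mi
S1: 146.0 mi
S3: 107.4 mi
S6: 94.3 mi
The fourth-farthest is S1 at 146.0 mi.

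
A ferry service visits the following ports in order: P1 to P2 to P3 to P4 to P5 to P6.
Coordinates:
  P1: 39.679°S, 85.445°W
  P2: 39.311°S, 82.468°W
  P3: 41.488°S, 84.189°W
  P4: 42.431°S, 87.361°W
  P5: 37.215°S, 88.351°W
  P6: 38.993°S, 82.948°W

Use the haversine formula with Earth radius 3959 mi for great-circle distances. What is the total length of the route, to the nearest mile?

1194 mi

Leg distances:
P1→P2: 160.8 mi  (cumulative 160.8 mi)
P2→P3: 175.6 mi  (cumulative 336.3 mi)
P3→P4: 175.5 mi  (cumulative 511.8 mi)
P4→P5: 364.2 mi  (cumulative 876.1 mi)
P5→P6: 318.4 mi  (cumulative 1194.4 mi)
Total route length ≈ 1194 mi.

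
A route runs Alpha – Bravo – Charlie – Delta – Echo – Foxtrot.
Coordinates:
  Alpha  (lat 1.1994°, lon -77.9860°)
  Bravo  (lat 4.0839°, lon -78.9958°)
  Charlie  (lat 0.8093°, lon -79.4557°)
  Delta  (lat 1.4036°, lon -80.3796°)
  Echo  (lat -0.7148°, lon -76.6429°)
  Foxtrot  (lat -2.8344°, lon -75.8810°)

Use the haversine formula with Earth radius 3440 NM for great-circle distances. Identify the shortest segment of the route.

Charlie–Delta

Leg distances:
Alpha→Bravo: 183.5 NM
Bravo→Charlie: 198.5 NM
Charlie→Delta: 65.9 NM
Delta→Echo: 257.9 NM
Echo→Foxtrot: 135.2 NM
The shortest leg is Charlie–Delta at 65.9 NM.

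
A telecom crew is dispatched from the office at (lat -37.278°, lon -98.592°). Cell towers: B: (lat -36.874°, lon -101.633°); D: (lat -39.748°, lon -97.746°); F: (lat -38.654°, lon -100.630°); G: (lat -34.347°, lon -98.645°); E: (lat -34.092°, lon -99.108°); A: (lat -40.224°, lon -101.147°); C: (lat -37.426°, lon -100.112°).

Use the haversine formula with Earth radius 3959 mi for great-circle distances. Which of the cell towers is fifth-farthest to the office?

Distances from the office ((lat -37.278°, lon -98.592°)):
A: 245.7 mi
E: 222.0 mi
G: 202.5 mi
D: 176.7 mi
B: 169.9 mi
F: 146.2 mi
C: 84.1 mi
The fifth-farthest is B at 169.9 mi.

B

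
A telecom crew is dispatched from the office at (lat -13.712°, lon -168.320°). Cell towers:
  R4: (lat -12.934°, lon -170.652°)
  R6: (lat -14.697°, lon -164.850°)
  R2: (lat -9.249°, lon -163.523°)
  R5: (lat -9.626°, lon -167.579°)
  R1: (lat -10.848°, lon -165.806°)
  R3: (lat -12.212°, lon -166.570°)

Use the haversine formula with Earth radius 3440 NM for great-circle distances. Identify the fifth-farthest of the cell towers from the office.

Distance to each, sorted:
R2: 389.1 NM
R5: 249.2 NM
R1: 226.5 NM
R6: 210.4 NM
R4: 144.0 NM
R3: 136.4 NM
The fifth-farthest is R4 at 144.0 NM.

R4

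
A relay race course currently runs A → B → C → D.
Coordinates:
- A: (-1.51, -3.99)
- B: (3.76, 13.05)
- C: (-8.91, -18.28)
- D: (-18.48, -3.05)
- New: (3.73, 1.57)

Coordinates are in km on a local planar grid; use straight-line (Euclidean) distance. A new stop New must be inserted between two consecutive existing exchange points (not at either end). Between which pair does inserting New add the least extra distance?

between B and C

Added distance for inserting New between each consecutive pair:
A–B: 1.3 km
B–C: 1.2 km
C–D: 28.2 km
Smallest added distance is 1.2 km, inserting between B and C.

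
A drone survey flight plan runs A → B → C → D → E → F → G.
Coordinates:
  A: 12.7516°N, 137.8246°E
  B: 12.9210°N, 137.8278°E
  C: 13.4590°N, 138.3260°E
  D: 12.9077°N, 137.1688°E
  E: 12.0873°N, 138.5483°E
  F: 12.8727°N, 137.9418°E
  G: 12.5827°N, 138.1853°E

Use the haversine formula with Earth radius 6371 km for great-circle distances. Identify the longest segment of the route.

Leg distances:
A→B: 18.8 km
B→C: 80.5 km
C→D: 139.5 km
D→E: 175.4 km
E→F: 109.4 km
F→G: 41.7 km
The longest leg is D–E at 175.4 km.

D–E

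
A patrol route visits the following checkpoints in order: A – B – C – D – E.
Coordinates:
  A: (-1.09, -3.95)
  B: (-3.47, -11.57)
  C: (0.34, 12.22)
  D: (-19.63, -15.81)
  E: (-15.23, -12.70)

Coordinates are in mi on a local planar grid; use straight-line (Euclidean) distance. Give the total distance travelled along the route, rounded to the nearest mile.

Leg distances:
A→B: 8.0 mi  (cumulative 8.0 mi)
B→C: 24.1 mi  (cumulative 32.1 mi)
C→D: 34.4 mi  (cumulative 66.5 mi)
D→E: 5.4 mi  (cumulative 71.9 mi)
Total route length ≈ 72 mi.

72 mi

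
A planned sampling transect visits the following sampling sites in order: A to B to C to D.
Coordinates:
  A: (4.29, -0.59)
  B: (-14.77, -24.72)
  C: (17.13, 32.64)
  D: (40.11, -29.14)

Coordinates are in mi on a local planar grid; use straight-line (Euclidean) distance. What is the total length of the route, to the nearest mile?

Leg distances:
A→B: 30.7 mi  (cumulative 30.7 mi)
B→C: 65.6 mi  (cumulative 96.4 mi)
C→D: 65.9 mi  (cumulative 162.3 mi)
Total route length ≈ 162 mi.

162 mi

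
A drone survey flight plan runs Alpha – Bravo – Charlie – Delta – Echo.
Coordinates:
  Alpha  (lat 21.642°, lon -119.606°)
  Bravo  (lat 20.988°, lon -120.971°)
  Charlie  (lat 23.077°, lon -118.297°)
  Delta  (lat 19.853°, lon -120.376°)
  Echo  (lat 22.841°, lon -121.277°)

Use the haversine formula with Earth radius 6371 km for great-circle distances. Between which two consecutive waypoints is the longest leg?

Charlie–Delta

Leg distances:
Alpha→Bravo: 159.0 km
Bravo→Charlie: 360.4 km
Charlie→Delta: 418.1 km
Delta→Echo: 345.1 km
The longest leg is Charlie–Delta at 418.1 km.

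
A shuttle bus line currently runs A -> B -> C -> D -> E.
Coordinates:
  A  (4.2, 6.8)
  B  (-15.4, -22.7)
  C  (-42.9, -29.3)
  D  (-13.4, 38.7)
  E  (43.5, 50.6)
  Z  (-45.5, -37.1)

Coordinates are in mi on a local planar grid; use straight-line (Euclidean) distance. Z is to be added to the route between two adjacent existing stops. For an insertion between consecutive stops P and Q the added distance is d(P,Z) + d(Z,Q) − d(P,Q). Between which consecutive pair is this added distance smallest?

Added distance for inserting Z between each consecutive pair:
A–B: 64.3 mi
B–C: 13.3 mi
C–D: 16.4 mi
D–E: 149.1 mi
Smallest added distance is 13.3 mi, inserting between B and C.

between B and C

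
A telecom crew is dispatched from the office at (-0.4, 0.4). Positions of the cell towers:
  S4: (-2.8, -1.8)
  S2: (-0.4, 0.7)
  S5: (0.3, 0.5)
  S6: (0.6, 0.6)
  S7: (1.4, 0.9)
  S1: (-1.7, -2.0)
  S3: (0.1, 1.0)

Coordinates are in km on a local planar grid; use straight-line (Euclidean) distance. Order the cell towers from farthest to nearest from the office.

S4, S1, S7, S6, S3, S5, S2

Distances from the office:
S4 (-2.8, -1.8): 3.3 km
S1 (-1.7, -2.0): 2.7 km
S7 (1.4, 0.9): 1.9 km
S6 (0.6, 0.6): 1.0 km
S3 (0.1, 1.0): 0.8 km
S5 (0.3, 0.5): 0.7 km
S2 (-0.4, 0.7): 0.3 km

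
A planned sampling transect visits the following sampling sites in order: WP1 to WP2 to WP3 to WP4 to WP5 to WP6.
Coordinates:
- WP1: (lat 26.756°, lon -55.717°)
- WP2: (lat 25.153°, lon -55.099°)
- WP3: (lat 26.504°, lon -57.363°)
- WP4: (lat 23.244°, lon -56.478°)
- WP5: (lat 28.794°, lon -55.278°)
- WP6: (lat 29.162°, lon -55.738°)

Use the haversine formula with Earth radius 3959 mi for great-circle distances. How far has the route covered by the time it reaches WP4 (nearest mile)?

518 mi

Leg distances:
WP1→WP2: 117.2 mi  (cumulative 117.2 mi)
WP2→WP3: 168.9 mi  (cumulative 286.2 mi)
WP3→WP4: 232.0 mi  (cumulative 518.2 mi)
Cumulative distance at WP4 ≈ 518 mi.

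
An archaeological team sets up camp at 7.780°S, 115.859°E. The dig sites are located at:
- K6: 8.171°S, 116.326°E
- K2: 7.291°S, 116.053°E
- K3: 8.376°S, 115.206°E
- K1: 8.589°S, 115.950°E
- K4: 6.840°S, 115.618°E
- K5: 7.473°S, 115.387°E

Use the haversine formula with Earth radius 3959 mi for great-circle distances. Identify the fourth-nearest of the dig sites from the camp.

K1

Distances from the camp (7.780°S, 115.859°E):
K2: 36.3 mi
K5: 38.7 mi
K6: 41.8 mi
K1: 56.2 mi
K3: 60.8 mi
K4: 67.0 mi
The fourth-nearest is K1 at 56.2 mi.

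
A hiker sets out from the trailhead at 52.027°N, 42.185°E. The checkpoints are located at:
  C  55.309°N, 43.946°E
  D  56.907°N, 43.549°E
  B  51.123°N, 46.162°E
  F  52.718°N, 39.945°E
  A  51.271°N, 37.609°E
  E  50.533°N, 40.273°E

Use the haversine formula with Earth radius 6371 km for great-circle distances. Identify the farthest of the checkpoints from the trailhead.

Distance to each, sorted:
D: 549.7 km
C: 382.9 km
A: 326.7 km
B: 292.6 km
E: 212.8 km
F: 170.4 km
The farthest is D at 549.7 km.

D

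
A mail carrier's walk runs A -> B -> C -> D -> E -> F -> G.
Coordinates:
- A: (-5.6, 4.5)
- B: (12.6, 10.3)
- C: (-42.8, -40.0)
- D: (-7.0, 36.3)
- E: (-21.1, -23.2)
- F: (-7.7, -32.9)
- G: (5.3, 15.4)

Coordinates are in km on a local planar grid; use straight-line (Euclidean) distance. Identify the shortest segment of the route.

Leg distances:
A→B: 19.1 km
B→C: 74.8 km
C→D: 84.3 km
D→E: 61.1 km
E→F: 16.5 km
F→G: 50.0 km
The shortest leg is E–F at 16.5 km.

E–F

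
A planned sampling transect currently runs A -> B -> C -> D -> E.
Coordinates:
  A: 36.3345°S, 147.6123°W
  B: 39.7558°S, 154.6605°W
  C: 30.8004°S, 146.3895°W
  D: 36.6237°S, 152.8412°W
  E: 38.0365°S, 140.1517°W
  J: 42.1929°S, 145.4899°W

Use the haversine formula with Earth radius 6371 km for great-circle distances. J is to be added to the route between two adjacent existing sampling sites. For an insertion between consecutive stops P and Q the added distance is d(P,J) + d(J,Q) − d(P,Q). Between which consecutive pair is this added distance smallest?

Added distance for inserting J between each consecutive pair:
A–B: 767.5 km
B–C: 839.2 km
C–D: 1273.1 km
D–E: 399.4 km
Smallest added distance is 399.4 km, inserting between D and E.

between D and E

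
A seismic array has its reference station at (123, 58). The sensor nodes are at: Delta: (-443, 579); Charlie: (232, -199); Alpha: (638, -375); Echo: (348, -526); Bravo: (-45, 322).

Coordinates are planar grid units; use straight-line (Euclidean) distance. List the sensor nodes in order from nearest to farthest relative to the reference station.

Charlie, Bravo, Echo, Alpha, Delta

Computing each straight-line distance from (123, 58):
Charlie (232, -199): 279.2
Bravo (-45, 322): 312.9
Echo (348, -526): 625.8
Alpha (638, -375): 672.8
Delta (-443, 579): 769.3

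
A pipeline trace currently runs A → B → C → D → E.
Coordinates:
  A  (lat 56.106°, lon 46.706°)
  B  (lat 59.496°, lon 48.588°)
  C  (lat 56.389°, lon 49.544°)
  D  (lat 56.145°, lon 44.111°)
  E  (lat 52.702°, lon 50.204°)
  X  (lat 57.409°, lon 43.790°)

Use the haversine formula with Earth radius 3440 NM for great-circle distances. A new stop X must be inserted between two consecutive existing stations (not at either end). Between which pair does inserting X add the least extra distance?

Added distance for inserting X between each consecutive pair:
A–B: 107.5 NM
B–C: 205.2 NM
C–D: 93.2 NM
D–E: 138.3 NM
Smallest added distance is 93.2 NM, inserting between C and D.

between C and D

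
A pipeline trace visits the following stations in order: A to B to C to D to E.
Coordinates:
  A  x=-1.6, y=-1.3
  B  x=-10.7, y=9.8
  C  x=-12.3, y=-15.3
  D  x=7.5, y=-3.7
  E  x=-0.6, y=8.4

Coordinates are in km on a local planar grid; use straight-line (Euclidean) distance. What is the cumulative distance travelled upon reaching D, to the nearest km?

Leg distances:
A→B: 14.4 km  (cumulative 14.4 km)
B→C: 25.2 km  (cumulative 39.5 km)
C→D: 22.9 km  (cumulative 62.5 km)
Cumulative distance at D ≈ 62 km.

62 km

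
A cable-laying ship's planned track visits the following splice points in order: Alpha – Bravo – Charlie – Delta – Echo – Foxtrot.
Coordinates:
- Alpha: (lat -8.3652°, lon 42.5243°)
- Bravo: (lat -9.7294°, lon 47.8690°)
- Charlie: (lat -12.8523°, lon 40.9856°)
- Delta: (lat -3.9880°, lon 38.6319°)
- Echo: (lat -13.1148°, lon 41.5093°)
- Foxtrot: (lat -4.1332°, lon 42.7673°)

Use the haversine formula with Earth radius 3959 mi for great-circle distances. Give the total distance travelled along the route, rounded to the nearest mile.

Leg distances:
Alpha→Bravo: 376.7 mi  (cumulative 376.7 mi)
Bravo→Charlie: 513.8 mi  (cumulative 890.5 mi)
Charlie→Delta: 633.2 mi  (cumulative 1523.8 mi)
Delta→Echo: 660.5 mi  (cumulative 2184.3 mi)
Echo→Foxtrot: 626.5 mi  (cumulative 2810.8 mi)
Total route length ≈ 2811 mi.

2811 mi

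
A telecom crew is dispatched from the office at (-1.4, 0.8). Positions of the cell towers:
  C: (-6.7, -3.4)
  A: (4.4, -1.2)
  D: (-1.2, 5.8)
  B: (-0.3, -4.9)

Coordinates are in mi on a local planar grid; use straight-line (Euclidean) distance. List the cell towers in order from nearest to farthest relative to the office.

Computing each straight-line distance from (-1.4, 0.8):
D (-1.2, 5.8): 5.0 mi
B (-0.3, -4.9): 5.8 mi
A (4.4, -1.2): 6.1 mi
C (-6.7, -3.4): 6.8 mi

D, B, A, C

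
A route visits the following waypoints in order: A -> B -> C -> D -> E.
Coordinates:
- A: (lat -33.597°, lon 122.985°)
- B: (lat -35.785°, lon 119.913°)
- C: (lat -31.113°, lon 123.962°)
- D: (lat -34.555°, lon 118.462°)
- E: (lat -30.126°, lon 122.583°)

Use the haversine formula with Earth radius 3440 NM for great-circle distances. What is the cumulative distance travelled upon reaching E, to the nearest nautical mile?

Leg distances:
A→B: 200.6 NM  (cumulative 200.6 NM)
B→C: 346.1 NM  (cumulative 546.7 NM)
C→D: 345.9 NM  (cumulative 892.6 NM)
D→E: 338.2 NM  (cumulative 1230.7 NM)
Cumulative distance at E ≈ 1231 NM.

1231 NM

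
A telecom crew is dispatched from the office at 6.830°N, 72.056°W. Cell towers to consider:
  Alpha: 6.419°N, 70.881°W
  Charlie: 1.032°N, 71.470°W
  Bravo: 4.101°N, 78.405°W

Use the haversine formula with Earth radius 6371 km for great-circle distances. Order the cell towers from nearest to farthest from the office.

Alpha, Charlie, Bravo

Distance from the office at 6.830°N, 72.056°W to each:
Alpha 6.419°N, 70.881°W: 137.6 km
Charlie 1.032°N, 71.470°W: 648.0 km
Bravo 4.101°N, 78.405°W: 765.4 km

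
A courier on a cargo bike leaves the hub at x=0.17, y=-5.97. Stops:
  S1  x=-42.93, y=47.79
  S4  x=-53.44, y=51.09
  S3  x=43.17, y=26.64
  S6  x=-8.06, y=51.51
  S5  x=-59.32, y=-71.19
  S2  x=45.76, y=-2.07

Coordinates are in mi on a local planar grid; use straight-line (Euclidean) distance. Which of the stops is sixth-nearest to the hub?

S5

Distance to each, sorted:
S2: 45.8 mi
S3: 54.0 mi
S6: 58.1 mi
S1: 68.9 mi
S4: 78.3 mi
S5: 88.3 mi
The sixth-nearest is S5 at 88.3 mi.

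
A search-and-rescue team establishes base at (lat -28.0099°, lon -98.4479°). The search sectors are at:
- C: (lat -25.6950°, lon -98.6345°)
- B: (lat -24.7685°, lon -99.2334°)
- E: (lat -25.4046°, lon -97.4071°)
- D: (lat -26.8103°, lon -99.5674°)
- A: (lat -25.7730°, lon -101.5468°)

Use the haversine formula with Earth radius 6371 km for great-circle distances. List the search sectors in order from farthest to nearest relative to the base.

A, B, E, C, D

Computing each great-circle distance from (lat -28.0099°, lon -98.4479°):
A (lat -25.7730°, lon -101.5468°): 395.3 km
B (lat -24.7685°, lon -99.2334°): 368.8 km
E (lat -25.4046°, lon -97.4071°): 307.6 km
C (lat -25.6950°, lon -98.6345°): 258.1 km
D (lat -26.8103°, lon -99.5674°): 173.2 km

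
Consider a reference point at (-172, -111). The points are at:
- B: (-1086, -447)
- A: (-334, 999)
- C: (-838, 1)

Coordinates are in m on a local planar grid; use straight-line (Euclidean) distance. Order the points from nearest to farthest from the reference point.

Distances from the reference point:
C (-838, 1): 675.4 m
B (-1086, -447): 973.8 m
A (-334, 999): 1121.8 m

C, B, A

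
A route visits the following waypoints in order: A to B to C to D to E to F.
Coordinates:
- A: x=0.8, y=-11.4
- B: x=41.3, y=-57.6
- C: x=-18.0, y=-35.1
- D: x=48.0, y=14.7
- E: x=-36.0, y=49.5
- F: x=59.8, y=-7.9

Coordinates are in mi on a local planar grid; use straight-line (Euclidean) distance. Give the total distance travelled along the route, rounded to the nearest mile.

Leg distances:
A→B: 61.4 mi  (cumulative 61.4 mi)
B→C: 63.4 mi  (cumulative 124.9 mi)
C→D: 82.7 mi  (cumulative 207.5 mi)
D→E: 90.9 mi  (cumulative 298.5 mi)
E→F: 111.7 mi  (cumulative 410.1 mi)
Total route length ≈ 410 mi.

410 mi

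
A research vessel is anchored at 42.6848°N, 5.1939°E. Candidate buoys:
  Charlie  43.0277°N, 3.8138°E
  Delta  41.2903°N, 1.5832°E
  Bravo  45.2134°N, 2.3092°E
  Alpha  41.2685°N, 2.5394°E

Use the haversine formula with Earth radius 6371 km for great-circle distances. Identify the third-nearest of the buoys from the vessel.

Distance to each, sorted:
Charlie: 118.8 km
Alpha: 270.1 km
Delta: 336.3 km
Bravo: 363.8 km
The third-nearest is Delta at 336.3 km.

Delta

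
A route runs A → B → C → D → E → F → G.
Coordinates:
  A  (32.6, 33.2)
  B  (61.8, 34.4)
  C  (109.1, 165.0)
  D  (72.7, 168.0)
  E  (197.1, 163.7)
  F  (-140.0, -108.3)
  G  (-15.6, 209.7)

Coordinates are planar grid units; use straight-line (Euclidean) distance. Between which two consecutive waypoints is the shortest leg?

A–B

Leg distances:
A→B: 29.2
B→C: 138.9
C→D: 36.5
D→E: 124.5
E→F: 433.2
F→G: 341.5
The shortest leg is A–B at 29.2.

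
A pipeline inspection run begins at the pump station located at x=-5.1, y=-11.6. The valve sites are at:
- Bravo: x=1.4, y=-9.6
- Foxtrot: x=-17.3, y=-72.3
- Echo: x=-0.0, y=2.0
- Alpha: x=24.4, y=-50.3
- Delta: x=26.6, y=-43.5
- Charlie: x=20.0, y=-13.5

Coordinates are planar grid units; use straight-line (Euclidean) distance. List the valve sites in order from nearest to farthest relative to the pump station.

Bravo, Echo, Charlie, Delta, Alpha, Foxtrot

Distances from the pump station:
Bravo x=1.4, y=-9.6: 6.8
Echo x=-0.0, y=2.0: 14.5
Charlie x=20.0, y=-13.5: 25.2
Delta x=26.6, y=-43.5: 45.0
Alpha x=24.4, y=-50.3: 48.7
Foxtrot x=-17.3, y=-72.3: 61.9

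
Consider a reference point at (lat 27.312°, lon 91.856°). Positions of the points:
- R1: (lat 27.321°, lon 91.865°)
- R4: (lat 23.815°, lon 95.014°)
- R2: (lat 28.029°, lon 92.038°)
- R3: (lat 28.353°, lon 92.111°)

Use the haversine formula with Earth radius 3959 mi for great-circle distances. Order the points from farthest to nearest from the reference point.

Distances from the reference point:
R4 (lat 23.815°, lon 95.014°): 311.6 mi
R3 (lat 28.353°, lon 92.111°): 73.6 mi
R2 (lat 28.029°, lon 92.038°): 50.8 mi
R1 (lat 27.321°, lon 91.865°): 0.8 mi

R4, R3, R2, R1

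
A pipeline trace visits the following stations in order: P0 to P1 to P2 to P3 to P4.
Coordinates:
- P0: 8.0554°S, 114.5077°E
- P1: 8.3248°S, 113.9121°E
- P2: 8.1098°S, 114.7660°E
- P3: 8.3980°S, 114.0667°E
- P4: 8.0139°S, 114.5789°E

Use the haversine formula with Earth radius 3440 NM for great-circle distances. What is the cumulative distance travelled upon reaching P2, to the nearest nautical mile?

Leg distances:
P0→P1: 38.9 NM  (cumulative 38.9 NM)
P1→P2: 52.4 NM  (cumulative 91.3 NM)
Cumulative distance at P2 ≈ 91 NM.

91 NM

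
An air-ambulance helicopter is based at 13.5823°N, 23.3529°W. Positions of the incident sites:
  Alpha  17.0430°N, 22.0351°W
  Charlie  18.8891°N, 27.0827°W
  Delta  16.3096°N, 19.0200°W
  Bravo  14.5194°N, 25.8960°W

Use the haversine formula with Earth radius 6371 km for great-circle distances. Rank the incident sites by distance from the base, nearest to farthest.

Bravo, Alpha, Delta, Charlie

Distances from the base:
Bravo 14.5194°N, 25.8960°W: 293.4 km
Alpha 17.0430°N, 22.0351°W: 409.9 km
Delta 16.3096°N, 19.0200°W: 555.5 km
Charlie 18.8891°N, 27.0827°W: 711.8 km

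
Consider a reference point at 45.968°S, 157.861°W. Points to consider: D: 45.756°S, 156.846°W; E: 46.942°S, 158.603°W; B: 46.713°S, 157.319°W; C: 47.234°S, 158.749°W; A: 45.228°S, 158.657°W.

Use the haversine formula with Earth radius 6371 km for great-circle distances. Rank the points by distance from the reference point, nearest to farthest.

Distances from the reference point:
D 45.756°S, 156.846°W: 82.1 km
B 46.713°S, 157.319°W: 92.7 km
A 45.228°S, 158.657°W: 103.0 km
E 46.942°S, 158.603°W: 122.3 km
C 47.234°S, 158.749°W: 156.3 km

D, B, A, E, C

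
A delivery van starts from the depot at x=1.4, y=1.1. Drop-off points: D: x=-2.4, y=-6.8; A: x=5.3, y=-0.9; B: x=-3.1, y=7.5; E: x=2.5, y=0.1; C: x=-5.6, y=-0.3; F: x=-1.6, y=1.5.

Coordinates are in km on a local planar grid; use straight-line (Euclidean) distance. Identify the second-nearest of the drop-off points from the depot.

Distances from the depot (x=1.4, y=1.1):
E: 1.5 km
F: 3.0 km
A: 4.4 km
C: 7.1 km
B: 7.8 km
D: 8.8 km
The second-nearest is F at 3.0 km.

F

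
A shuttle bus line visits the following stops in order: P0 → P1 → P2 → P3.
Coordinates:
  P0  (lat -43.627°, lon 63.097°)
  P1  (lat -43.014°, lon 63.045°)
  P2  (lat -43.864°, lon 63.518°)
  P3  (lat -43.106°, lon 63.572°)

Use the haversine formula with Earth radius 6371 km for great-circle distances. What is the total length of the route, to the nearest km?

Leg distances:
P0→P1: 68.3 km  (cumulative 68.3 km)
P1→P2: 101.9 km  (cumulative 170.2 km)
P2→P3: 84.4 km  (cumulative 254.6 km)
Total route length ≈ 255 km.

255 km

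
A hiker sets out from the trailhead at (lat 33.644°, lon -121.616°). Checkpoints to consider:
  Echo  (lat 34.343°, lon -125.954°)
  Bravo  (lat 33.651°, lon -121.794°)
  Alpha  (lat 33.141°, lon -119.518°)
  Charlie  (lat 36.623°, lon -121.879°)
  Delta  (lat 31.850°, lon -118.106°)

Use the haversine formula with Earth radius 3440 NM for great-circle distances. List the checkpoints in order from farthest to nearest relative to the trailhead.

Distances from the trailhead:
Echo (lat 34.343°, lon -125.954°): 220.0 NM
Delta (lat 31.850°, lon -118.106°): 207.4 NM
Charlie (lat 36.623°, lon -121.879°): 179.3 NM
Alpha (lat 33.141°, lon -119.518°): 109.4 NM
Bravo (lat 33.651°, lon -121.794°): 8.9 NM

Echo, Delta, Charlie, Alpha, Bravo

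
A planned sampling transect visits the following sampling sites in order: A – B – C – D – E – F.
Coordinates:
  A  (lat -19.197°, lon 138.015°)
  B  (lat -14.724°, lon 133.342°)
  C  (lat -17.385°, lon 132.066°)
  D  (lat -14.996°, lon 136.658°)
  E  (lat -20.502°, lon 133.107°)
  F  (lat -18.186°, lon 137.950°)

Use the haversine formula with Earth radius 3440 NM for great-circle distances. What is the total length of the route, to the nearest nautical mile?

1552 NM

Leg distances:
A→B: 379.6 NM  (cumulative 379.6 NM)
B→C: 175.9 NM  (cumulative 555.5 NM)
C→D: 301.1 NM  (cumulative 856.6 NM)
D→E: 387.9 NM  (cumulative 1244.5 NM)
E→F: 307.6 NM  (cumulative 1552.0 NM)
Total route length ≈ 1552 NM.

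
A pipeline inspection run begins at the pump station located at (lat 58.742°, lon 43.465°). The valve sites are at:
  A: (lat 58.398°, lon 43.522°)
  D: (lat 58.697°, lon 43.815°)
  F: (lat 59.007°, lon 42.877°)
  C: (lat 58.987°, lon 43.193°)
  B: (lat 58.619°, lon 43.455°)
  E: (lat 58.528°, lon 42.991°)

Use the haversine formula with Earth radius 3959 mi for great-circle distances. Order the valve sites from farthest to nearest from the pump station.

F, A, E, C, D, B

Computing each great-circle distance from (lat 58.742°, lon 43.465°):
F (lat 59.007°, lon 42.877°): 27.9 mi
A (lat 58.398°, lon 43.522°): 23.9 mi
E (lat 58.528°, lon 42.991°): 22.6 mi
C (lat 58.987°, lon 43.193°): 19.5 mi
D (lat 58.697°, lon 43.815°): 12.9 mi
B (lat 58.619°, lon 43.455°): 8.5 mi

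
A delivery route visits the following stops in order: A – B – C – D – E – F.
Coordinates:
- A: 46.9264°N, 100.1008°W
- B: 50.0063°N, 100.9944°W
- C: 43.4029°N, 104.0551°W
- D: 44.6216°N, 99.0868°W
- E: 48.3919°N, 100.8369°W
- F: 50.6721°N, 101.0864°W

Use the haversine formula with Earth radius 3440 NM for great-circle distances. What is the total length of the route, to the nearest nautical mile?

1206 NM

Leg distances:
A→B: 188.3 NM  (cumulative 188.3 NM)
B→C: 415.9 NM  (cumulative 604.2 NM)
C→D: 226.6 NM  (cumulative 830.8 NM)
D→E: 237.6 NM  (cumulative 1068.5 NM)
E→F: 137.2 NM  (cumulative 1205.7 NM)
Total route length ≈ 1206 NM.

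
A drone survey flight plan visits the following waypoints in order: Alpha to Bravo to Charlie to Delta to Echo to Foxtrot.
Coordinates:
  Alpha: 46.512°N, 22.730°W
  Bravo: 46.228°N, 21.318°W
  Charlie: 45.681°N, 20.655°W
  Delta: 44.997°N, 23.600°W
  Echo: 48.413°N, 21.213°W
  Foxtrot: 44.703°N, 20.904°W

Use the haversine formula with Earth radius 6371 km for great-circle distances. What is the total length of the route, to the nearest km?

1269 km

Leg distances:
Alpha→Bravo: 112.8 km  (cumulative 112.8 km)
Bravo→Charlie: 79.5 km  (cumulative 192.4 km)
Charlie→Delta: 242.4 km  (cumulative 434.8 km)
Delta→Echo: 421.1 km  (cumulative 855.9 km)
Echo→Foxtrot: 413.2 km  (cumulative 1269.1 km)
Total route length ≈ 1269 km.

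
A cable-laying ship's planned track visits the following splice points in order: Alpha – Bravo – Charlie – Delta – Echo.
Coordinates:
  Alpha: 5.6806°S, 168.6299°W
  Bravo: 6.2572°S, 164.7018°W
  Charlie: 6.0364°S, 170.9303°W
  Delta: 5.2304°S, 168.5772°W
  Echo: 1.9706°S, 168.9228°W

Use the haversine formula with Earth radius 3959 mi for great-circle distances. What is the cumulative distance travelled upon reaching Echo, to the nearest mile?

Leg distances:
Alpha→Bravo: 272.9 mi  (cumulative 272.9 mi)
Bravo→Charlie: 428.2 mi  (cumulative 701.0 mi)
Charlie→Delta: 171.1 mi  (cumulative 872.2 mi)
Delta→Echo: 226.5 mi  (cumulative 1098.7 mi)
Cumulative distance at Echo ≈ 1099 mi.

1099 mi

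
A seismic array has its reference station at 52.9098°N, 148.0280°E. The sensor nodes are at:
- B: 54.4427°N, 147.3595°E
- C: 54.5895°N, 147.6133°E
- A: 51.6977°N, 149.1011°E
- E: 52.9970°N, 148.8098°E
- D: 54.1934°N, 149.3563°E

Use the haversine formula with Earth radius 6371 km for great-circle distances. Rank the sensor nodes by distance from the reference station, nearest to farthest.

E, A, D, B, C

Computing each great-circle distance from 52.9098°N, 148.0280°E:
E 52.9970°N, 148.8098°E: 53.3 km
A 51.6977°N, 149.1011°E: 153.3 km
D 54.1934°N, 149.3563°E: 167.5 km
B 54.4427°N, 147.3595°E: 176.0 km
C 54.5895°N, 147.6133°E: 188.8 km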